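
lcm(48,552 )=1104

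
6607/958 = 6+859/958 = 6.90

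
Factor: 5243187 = 3^1*1747729^1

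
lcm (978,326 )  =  978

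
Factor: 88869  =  3^1 *11^1*2693^1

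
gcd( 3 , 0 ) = 3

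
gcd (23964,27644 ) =4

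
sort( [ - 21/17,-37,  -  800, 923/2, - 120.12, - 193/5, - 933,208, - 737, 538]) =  [-933,-800,  -  737,-120.12, - 193/5, - 37,- 21/17,208, 923/2,538]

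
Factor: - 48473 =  - 48473^1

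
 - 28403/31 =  - 917+24/31 = - 916.23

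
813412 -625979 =187433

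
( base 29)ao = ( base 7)626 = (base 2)100111010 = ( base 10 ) 314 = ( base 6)1242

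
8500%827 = 230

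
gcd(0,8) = 8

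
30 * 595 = 17850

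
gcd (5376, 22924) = 4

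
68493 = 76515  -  8022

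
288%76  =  60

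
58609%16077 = 10378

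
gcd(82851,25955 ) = 1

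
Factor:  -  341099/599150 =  - 2^( - 1 ) * 5^( - 2)*11^2*23^( - 1 )*521^( - 1 )*2819^1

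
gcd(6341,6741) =1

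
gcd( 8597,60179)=8597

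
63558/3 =21186=21186.00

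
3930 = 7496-3566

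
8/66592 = 1/8324 = 0.00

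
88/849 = 88/849 = 0.10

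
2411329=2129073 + 282256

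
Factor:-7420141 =-7420141^1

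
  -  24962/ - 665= 37 + 51/95  =  37.54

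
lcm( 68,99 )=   6732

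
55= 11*5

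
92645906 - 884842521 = - 792196615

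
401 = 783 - 382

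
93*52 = 4836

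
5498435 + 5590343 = 11088778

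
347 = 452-105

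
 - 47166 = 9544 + - 56710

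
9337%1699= 842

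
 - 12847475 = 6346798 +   -  19194273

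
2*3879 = 7758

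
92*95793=8812956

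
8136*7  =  56952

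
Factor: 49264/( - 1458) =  - 2^3*3^( - 6)*3079^1 = - 24632/729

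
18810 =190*99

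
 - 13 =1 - 14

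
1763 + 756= 2519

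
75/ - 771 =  - 1 + 232/257 = - 0.10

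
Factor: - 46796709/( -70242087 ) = 269^ ( - 1 )*2719^1*5737^1*87041^(  -  1) = 15598903/23414029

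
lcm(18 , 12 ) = 36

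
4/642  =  2/321 = 0.01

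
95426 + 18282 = 113708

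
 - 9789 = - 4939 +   -  4850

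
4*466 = 1864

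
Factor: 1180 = 2^2*5^1*59^1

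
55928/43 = 1300 + 28/43  =  1300.65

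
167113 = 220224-53111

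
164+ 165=329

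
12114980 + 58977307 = 71092287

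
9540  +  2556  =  12096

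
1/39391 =1/39391 = 0.00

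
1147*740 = 848780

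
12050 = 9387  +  2663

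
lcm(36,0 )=0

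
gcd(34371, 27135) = 1809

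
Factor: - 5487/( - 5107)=3^1*31^1*59^1*5107^(-1 ) 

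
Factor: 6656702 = 2^1*  13^1*503^1*509^1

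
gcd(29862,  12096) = 378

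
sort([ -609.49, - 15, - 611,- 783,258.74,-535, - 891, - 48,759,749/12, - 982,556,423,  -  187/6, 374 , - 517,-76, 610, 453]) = [ - 982,  -  891,  -  783, -611, - 609.49, - 535, - 517, - 76, -48 , - 187/6, - 15,749/12, 258.74, 374, 423,453, 556,610,759] 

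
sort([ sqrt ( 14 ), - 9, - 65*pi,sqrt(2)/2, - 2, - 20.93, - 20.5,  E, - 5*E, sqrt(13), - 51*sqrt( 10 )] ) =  [-65 * pi, - 51*sqrt ( 10), - 20.93,-20.5, - 5* E, - 9, - 2,sqrt( 2 ) /2,E, sqrt(13),sqrt(14 )]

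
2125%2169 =2125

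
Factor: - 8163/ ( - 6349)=3^2*7^( - 1)=9/7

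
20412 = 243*84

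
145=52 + 93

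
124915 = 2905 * 43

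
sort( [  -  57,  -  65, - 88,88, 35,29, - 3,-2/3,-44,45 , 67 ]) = [ - 88, - 65, - 57 , - 44, - 3, - 2/3, 29,35, 45 , 67,88 ]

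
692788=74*9362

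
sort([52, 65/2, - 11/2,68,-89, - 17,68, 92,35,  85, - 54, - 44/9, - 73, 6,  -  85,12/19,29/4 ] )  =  [  -  89, - 85 , - 73, - 54, - 17,-11/2, - 44/9, 12/19, 6, 29/4,65/2,35,52,  68,68, 85, 92 ] 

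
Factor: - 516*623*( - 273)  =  2^2*3^2 * 7^2*13^1*43^1*89^1 = 87760764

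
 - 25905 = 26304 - 52209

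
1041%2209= 1041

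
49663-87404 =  -37741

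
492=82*6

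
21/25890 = 7/8630  =  0.00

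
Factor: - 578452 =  - 2^2*7^1*73^1*283^1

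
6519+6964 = 13483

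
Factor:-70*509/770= -509/11 =- 11^ (  -  1 )*509^1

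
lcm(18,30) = 90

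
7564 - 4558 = 3006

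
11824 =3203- - 8621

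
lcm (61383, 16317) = 1289043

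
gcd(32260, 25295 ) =5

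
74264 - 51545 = 22719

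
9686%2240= 726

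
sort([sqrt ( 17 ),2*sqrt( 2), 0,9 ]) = [0,2 * sqrt( 2 ), sqrt( 17), 9]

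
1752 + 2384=4136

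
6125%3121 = 3004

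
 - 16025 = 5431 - 21456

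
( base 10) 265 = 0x109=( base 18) ed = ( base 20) D5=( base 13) 175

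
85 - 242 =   -  157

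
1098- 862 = 236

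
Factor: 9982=2^1* 7^1*23^1*31^1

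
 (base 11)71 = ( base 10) 78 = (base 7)141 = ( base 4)1032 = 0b1001110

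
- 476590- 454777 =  - 931367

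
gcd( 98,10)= 2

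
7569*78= 590382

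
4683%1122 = 195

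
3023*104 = 314392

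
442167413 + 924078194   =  1366245607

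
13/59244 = 13/59244 = 0.00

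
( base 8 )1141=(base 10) 609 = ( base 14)317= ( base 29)l0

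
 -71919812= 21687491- 93607303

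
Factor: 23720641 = 7^1*3388663^1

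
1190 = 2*595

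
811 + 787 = 1598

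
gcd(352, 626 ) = 2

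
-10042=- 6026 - 4016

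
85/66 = 85/66 = 1.29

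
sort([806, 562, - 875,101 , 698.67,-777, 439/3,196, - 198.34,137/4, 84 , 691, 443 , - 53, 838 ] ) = [-875, - 777,-198.34,-53, 137/4,  84,  101 , 439/3 , 196, 443, 562,691,698.67, 806, 838 ] 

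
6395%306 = 275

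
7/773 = 7/773  =  0.01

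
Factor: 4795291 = 463^1  *10357^1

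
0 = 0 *875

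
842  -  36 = 806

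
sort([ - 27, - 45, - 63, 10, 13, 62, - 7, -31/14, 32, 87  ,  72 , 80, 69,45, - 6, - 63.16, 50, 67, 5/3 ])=[-63.16 , - 63,- 45,-27,-7, - 6, - 31/14, 5/3,10, 13, 32, 45, 50, 62,67,  69, 72, 80, 87] 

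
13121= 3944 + 9177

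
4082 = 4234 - 152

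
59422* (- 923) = - 54846506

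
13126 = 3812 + 9314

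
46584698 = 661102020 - 614517322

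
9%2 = 1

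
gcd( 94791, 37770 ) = 3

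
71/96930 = 71/96930 = 0.00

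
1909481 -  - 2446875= 4356356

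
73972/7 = 73972/7 = 10567.43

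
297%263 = 34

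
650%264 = 122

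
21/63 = 1/3 = 0.33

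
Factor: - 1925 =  - 5^2*7^1*11^1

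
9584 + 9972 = 19556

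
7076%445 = 401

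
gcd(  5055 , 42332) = 1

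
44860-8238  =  36622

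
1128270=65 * 17358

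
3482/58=60 + 1/29 = 60.03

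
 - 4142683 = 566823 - 4709506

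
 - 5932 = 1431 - 7363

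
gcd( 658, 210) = 14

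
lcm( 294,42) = 294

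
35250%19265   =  15985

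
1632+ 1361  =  2993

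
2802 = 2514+288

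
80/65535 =16/13107 = 0.00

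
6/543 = 2/181 = 0.01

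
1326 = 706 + 620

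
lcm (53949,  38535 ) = 269745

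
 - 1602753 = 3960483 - 5563236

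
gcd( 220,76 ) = 4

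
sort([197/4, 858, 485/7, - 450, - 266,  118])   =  [ - 450, - 266, 197/4,485/7, 118, 858 ]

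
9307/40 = 232 + 27/40 = 232.68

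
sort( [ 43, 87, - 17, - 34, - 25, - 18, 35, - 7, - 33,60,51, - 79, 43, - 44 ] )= [ - 79, - 44, - 34, - 33,-25, - 18, - 17, - 7,35,  43, 43, 51, 60, 87]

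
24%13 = 11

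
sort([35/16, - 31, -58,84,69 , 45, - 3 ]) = [ -58,-31, - 3,35/16, 45, 69,84 ] 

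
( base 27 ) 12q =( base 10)809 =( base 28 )10p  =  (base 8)1451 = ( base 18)28H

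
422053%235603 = 186450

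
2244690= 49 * 45810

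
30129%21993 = 8136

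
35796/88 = 8949/22 = 406.77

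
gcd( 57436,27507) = 173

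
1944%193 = 14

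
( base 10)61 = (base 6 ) 141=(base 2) 111101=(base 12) 51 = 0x3D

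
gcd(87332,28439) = 1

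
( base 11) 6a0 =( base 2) 1101000100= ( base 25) 18b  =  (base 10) 836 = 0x344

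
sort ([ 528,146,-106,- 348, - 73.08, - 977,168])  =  [ - 977, - 348, -106, - 73.08, 146 , 168, 528]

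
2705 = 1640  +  1065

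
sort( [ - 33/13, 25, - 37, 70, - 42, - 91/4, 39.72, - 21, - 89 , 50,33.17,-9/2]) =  [-89, - 42,  -  37, - 91/4, - 21,-9/2, - 33/13 , 25, 33.17, 39.72, 50 , 70 ] 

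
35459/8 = 4432 + 3/8=4432.38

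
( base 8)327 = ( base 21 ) a5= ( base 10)215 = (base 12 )15b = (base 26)87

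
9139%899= 149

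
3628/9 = 403 + 1/9 = 403.11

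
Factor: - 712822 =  - 2^1 * 11^1*32401^1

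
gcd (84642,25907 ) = 1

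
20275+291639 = 311914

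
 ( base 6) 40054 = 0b1010001100010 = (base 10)5218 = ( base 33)4q4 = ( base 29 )65r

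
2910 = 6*485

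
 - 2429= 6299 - 8728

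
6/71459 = 6/71459 = 0.00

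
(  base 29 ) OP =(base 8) 1321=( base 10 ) 721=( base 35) kl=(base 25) 13l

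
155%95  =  60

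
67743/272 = 67743/272= 249.06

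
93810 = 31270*3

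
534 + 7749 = 8283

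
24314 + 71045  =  95359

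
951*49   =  46599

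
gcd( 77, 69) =1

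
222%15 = 12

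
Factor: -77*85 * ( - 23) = 5^1*7^1*11^1 * 17^1 *23^1 = 150535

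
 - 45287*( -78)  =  3532386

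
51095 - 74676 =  - 23581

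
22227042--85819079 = 108046121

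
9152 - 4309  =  4843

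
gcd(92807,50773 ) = 1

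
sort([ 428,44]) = [ 44,428]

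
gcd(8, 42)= 2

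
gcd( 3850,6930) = 770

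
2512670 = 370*6791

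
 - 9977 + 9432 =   -  545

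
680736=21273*32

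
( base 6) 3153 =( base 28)PH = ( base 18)23F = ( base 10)717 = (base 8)1315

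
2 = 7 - 5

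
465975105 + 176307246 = 642282351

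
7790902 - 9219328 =-1428426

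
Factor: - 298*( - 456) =2^4*3^1 * 19^1*149^1 = 135888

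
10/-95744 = -1 + 47867/47872=- 0.00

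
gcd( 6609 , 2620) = 1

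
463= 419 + 44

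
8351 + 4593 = 12944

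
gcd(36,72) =36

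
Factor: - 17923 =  - 17923^1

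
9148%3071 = 3006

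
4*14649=58596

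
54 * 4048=218592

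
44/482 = 22/241=0.09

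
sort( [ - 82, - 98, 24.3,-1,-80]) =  [ - 98,-82, - 80,-1,24.3 ]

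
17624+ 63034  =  80658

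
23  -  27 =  - 4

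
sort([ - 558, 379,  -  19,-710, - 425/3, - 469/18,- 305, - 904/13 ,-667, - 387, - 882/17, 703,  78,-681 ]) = [ - 710,  -  681,  -  667, - 558 , - 387, - 305, -425/3, - 904/13, - 882/17, - 469/18,-19,  78, 379,703]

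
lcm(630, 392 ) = 17640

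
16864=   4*4216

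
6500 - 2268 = 4232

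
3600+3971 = 7571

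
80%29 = 22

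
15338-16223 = - 885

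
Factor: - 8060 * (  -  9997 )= 2^2*5^1 * 13^2*31^1 * 769^1= 80575820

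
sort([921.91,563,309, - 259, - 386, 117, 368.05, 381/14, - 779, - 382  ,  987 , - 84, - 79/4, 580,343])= [- 779, - 386,  -  382,  -  259, - 84, - 79/4, 381/14, 117, 309, 343 , 368.05,563,580, 921.91, 987 ] 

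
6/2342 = 3/1171 = 0.00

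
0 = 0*623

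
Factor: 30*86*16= 41280 = 2^6 * 3^1*5^1 * 43^1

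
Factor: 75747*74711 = 5659134117 = 3^1*7^2*13^1*821^1 *3607^1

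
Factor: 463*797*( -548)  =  -202218028 = - 2^2 * 137^1*463^1 *797^1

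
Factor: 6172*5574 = 34402728 = 2^3 * 3^1 * 929^1*1543^1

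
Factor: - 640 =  - 2^7*5^1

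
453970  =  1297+452673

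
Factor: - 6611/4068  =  - 2^(  -  2)*3^( - 2)*11^1*113^(  -  1 )*601^1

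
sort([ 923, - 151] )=[ - 151,923 ] 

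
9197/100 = 9197/100=91.97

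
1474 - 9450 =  - 7976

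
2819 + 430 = 3249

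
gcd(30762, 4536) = 18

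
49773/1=49773= 49773.00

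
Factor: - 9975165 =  - 3^1*5^1*665011^1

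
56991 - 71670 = -14679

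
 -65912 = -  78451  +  12539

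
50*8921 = 446050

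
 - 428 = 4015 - 4443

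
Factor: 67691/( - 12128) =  - 2^( - 5)*13^1 * 41^1*127^1 * 379^( - 1 ) 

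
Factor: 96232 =2^3*23^1*523^1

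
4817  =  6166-1349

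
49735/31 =1604+ 11/31 = 1604.35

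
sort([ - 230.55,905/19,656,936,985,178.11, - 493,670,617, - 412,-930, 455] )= [ - 930,-493, - 412, - 230.55, 905/19,178.11,455,617 , 656, 670,  936,  985] 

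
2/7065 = 2/7065 = 0.00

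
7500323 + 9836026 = 17336349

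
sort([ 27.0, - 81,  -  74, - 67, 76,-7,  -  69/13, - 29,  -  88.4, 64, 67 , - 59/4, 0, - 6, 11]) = [-88.4, - 81, - 74, - 67 , - 29, - 59/4,-7, - 6, - 69/13,0,11,27.0,  64,  67, 76 ] 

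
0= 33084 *0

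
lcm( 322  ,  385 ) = 17710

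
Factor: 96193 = 29^1 * 31^1 * 107^1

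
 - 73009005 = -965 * 75657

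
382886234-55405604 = 327480630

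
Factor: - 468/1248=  -3/8=- 2^(-3 )*3^1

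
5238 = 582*9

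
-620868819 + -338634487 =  - 959503306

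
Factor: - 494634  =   - 2^1*3^1*7^1*11777^1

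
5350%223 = 221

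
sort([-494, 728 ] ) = [ - 494, 728 ]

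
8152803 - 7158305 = 994498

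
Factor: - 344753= - 344753^1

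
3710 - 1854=1856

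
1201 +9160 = 10361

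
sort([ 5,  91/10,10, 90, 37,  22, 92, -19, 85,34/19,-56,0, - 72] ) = [ - 72,-56,-19, 0, 34/19 , 5,91/10, 10, 22, 37, 85,  90, 92]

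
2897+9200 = 12097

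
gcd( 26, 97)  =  1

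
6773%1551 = 569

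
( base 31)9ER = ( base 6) 110102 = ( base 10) 9110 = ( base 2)10001110010110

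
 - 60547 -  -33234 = -27313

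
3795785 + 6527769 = 10323554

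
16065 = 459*35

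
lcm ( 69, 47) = 3243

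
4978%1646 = 40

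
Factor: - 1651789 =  - 151^1*10939^1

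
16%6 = 4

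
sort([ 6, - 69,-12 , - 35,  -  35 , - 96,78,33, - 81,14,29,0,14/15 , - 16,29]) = [-96, - 81, - 69,-35, - 35, - 16, - 12, 0,14/15, 6,14, 29, 29,33,78 ] 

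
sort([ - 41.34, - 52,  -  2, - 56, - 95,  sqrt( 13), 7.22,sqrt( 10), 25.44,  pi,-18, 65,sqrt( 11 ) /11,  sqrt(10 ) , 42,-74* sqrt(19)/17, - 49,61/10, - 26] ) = [-95, - 56,  -  52, - 49,-41.34, -26,-74*sqrt(19) /17,-18, - 2 , sqrt (11 )/11, pi,  sqrt(10), sqrt(10 ),sqrt( 13 ) , 61/10,  7.22,  25.44,42  ,  65] 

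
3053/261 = 11+182/261 = 11.70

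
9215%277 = 74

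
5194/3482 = 2597/1741 = 1.49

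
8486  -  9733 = - 1247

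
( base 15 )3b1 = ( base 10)841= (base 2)1101001001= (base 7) 2311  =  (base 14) 441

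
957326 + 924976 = 1882302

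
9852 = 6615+3237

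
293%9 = 5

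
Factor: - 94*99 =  - 2^1*3^2*11^1*47^1 = - 9306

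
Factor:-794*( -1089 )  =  2^1*3^2*11^2 * 397^1 = 864666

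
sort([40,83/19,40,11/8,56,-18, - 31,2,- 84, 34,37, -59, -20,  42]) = [-84,-59,- 31,- 20, - 18, 11/8,2,83/19,34,37, 40,  40,  42,56]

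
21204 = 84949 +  - 63745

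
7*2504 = 17528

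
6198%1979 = 261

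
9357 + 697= 10054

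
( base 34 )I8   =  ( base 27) MQ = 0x26c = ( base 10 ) 620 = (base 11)514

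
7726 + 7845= 15571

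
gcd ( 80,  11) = 1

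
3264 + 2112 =5376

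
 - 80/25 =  - 16/5 = - 3.20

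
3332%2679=653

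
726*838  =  608388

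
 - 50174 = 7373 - 57547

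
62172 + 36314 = 98486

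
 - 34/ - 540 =17/270 = 0.06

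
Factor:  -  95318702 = - 2^1*43^1*1108357^1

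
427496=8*53437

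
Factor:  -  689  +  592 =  - 97^1 = - 97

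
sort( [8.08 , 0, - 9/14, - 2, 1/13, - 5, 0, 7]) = [ - 5, - 2, - 9/14,0, 0, 1/13, 7, 8.08]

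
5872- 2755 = 3117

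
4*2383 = 9532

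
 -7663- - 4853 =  - 2810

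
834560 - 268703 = 565857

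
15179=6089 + 9090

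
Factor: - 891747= - 3^2*99083^1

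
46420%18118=10184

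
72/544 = 9/68 = 0.13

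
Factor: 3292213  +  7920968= 11213181 = 3^3*7^1 * 79^1*751^1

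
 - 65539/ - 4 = 16384 + 3/4 = 16384.75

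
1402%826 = 576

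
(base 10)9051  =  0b10001101011011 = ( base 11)6889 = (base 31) 9cu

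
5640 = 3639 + 2001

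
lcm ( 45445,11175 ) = 681675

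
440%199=42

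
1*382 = 382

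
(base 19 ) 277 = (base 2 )1101011110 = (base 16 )35E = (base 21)1k1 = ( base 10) 862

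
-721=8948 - 9669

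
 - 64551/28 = -2306 + 17/28 = - 2305.39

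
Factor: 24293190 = 2^1*3^1*5^1*613^1 * 1321^1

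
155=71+84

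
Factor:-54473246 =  - 2^1 * 23^2*51487^1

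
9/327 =3/109 = 0.03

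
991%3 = 1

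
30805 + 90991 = 121796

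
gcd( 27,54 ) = 27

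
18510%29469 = 18510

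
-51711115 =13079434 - 64790549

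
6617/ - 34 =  - 195+13/34  =  - 194.62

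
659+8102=8761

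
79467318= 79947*994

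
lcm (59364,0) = 0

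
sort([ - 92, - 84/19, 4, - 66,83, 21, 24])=[ - 92, - 66, - 84/19, 4,21,24,83] 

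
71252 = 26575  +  44677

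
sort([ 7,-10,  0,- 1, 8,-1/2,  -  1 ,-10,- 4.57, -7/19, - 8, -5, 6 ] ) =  [ - 10, - 10,-8,-5 , - 4.57,-1,- 1, - 1/2,-7/19,0,6 , 7,8]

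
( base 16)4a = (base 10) 74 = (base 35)24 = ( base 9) 82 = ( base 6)202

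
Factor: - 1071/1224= - 2^( - 3 )*7^1 = - 7/8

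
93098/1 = 93098= 93098.00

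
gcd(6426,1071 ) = 1071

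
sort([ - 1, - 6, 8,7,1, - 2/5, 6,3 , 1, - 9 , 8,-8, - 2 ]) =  [ - 9, - 8, - 6, - 2, - 1, - 2/5, 1, 1,3,6,7, 8, 8]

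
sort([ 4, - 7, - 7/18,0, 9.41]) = [  -  7, - 7/18, 0, 4,9.41] 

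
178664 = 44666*4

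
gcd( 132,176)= 44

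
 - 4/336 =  - 1+ 83/84  =  - 0.01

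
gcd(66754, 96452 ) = 2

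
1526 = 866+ 660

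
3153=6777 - 3624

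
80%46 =34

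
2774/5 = 554 +4/5=   554.80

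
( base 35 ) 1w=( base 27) 2d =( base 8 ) 103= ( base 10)67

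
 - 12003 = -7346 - 4657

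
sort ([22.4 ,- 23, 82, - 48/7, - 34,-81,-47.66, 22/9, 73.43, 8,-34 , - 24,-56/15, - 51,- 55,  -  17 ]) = [-81, - 55,-51,- 47.66,  -  34, - 34, - 24,-23, - 17, - 48/7,- 56/15,  22/9, 8, 22.4, 73.43, 82] 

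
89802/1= 89802 = 89802.00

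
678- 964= - 286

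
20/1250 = 2/125 = 0.02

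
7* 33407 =233849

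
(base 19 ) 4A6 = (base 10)1640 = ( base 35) 1bu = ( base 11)1261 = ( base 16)668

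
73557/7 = 10508 + 1/7  =  10508.14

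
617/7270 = 617/7270=0.08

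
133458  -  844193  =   - 710735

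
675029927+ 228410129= 903440056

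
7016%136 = 80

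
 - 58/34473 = -1  +  34415/34473=- 0.00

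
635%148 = 43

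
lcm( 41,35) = 1435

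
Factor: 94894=2^1 * 17^1*2791^1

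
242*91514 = 22146388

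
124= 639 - 515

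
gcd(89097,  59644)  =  1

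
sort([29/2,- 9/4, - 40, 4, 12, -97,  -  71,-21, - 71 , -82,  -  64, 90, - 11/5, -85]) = [ - 97, - 85, - 82, - 71, - 71, - 64,- 40, - 21,-9/4, -11/5,4, 12, 29/2,90 ] 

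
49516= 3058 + 46458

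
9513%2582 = 1767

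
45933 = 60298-14365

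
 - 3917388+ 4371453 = 454065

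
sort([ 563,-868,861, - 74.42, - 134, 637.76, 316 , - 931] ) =[-931, - 868 , - 134, - 74.42,316, 563,637.76,861] 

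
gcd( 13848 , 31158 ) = 3462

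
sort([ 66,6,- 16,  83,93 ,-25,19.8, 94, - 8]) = [ - 25, - 16,- 8,6  ,  19.8,66, 83  ,  93, 94 ]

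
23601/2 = 23601/2=11800.50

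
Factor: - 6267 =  - 3^1*2089^1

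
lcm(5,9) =45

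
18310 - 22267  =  -3957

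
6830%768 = 686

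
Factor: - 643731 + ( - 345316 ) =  - 989047 = - 37^1*  26731^1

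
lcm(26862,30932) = 1020756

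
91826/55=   91826/55 = 1669.56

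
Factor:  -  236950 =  - 2^1 * 5^2*7^1*677^1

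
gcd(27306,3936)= 246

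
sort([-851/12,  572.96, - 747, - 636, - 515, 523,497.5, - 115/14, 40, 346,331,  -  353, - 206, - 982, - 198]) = [ - 982,  -  747,  -  636,  -  515, - 353, - 206,  -  198,  -  851/12, - 115/14, 40, 331, 346, 497.5, 523, 572.96]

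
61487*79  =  4857473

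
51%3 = 0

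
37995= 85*447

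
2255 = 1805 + 450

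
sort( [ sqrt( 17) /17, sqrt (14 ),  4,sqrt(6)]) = [ sqrt( 17)/17,sqrt(6 ) , sqrt( 14 ),4]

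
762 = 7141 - 6379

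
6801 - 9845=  - 3044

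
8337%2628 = 453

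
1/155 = 1/155 = 0.01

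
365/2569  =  365/2569 = 0.14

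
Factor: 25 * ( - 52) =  - 1300  =  -2^2*5^2 * 13^1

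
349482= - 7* (- 49926)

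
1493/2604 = 1493/2604 = 0.57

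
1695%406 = 71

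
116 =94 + 22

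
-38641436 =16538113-55179549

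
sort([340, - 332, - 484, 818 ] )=[-484, - 332,  340,  818 ] 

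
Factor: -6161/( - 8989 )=61^1*89^(-1)  =  61/89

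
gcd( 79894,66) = 2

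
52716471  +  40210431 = 92926902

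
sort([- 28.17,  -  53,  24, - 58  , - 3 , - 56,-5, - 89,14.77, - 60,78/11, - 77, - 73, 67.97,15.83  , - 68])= [ - 89, - 77,-73, - 68,-60, - 58,  -  56 , - 53, - 28.17,-5,-3,78/11,  14.77,  15.83,  24 , 67.97 ]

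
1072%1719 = 1072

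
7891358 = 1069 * 7382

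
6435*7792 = 50141520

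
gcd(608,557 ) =1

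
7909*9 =71181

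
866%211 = 22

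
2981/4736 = 2981/4736 = 0.63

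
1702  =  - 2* ( - 851 ) 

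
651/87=217/29 = 7.48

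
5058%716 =46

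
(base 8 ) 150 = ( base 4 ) 1220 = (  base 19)59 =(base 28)3k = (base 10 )104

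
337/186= 1 + 151/186= 1.81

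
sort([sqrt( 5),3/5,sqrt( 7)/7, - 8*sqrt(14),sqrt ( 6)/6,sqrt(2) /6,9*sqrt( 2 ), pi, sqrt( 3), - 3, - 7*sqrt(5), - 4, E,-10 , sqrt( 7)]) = [ - 8 * sqrt( 14) ,  -  7*sqrt(5 ), - 10, - 4,  -  3,sqrt(2)/6,sqrt ( 7 )/7,  sqrt(6 )/6,3/5, sqrt(3),sqrt(5),sqrt( 7 ),  E,pi,9*sqrt(2 ) ] 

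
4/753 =4/753 = 0.01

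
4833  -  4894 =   -  61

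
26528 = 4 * 6632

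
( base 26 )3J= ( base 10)97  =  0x61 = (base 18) 57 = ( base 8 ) 141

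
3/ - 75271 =  -  1 + 75268/75271 = - 0.00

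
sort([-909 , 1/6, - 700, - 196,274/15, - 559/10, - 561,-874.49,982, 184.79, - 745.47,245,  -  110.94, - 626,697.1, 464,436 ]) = [-909 , - 874.49, - 745.47, - 700, - 626,  -  561 ,-196, - 110.94,  -  559/10,1/6,274/15,184.79,245,436, 464, 697.1,982]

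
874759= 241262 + 633497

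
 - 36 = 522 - 558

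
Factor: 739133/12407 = 19^( - 1)*31^1  *  113^1*211^1*653^( - 1)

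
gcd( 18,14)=2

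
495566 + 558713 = 1054279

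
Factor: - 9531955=  -  5^1*1906391^1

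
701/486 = 1 + 215/486 = 1.44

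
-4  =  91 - 95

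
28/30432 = 7/7608=0.00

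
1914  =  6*319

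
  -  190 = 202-392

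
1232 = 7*176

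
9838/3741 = 2 + 2356/3741= 2.63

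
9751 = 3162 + 6589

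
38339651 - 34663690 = 3675961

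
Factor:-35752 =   -  2^3*41^1*109^1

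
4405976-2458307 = 1947669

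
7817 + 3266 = 11083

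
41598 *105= 4367790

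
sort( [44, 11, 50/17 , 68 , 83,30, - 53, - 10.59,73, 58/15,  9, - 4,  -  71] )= [  -  71, - 53 , - 10.59, - 4  ,  50/17, 58/15, 9,11,30, 44,68, 73  ,  83 ] 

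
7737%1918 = 65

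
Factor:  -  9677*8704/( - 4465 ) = 84228608/4465 = 2^9*5^(-1 )*17^1*19^(  -  1 ) * 47^(  -  1)*9677^1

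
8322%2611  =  489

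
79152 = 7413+71739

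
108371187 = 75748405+32622782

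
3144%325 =219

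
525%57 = 12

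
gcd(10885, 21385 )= 35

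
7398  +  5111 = 12509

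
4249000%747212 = 512940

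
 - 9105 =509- 9614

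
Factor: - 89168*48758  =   - 4347653344 = - 2^5* 5573^1*24379^1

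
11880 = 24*495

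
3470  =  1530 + 1940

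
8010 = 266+7744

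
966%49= 35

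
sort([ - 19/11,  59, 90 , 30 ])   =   [-19/11,  30, 59,90 ] 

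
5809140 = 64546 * 90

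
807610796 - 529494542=278116254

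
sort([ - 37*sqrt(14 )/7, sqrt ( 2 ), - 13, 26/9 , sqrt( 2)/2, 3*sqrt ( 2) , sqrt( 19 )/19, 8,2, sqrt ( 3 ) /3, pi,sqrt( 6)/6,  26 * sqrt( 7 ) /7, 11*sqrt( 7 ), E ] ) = [ - 37*sqrt( 14 )/7, - 13, sqrt(19) /19, sqrt(6 ) /6, sqrt( 3)/3,  sqrt(2)/2,sqrt( 2), 2, E, 26/9,pi,3*sqrt(2 ), 8,  26*sqrt( 7 )/7,11*sqrt( 7)]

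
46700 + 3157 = 49857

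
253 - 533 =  - 280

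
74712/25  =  2988 + 12/25 =2988.48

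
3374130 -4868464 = -1494334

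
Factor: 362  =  2^1*181^1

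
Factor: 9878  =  2^1*11^1*449^1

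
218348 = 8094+210254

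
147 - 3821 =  - 3674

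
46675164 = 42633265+4041899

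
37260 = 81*460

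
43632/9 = 4848 = 4848.00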